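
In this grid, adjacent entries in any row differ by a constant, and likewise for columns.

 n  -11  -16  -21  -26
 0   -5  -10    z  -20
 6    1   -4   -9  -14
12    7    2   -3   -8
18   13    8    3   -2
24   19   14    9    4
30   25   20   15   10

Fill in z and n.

z = -15, n = -6

Along each row the entries change by -5 per step; down each column they change by 6.
Row 2: from 0 at column 1, stepping by -5 to column 4 gives -15.
Row 1: from -11 at column 2, stepping by -5 to column 1 gives -6.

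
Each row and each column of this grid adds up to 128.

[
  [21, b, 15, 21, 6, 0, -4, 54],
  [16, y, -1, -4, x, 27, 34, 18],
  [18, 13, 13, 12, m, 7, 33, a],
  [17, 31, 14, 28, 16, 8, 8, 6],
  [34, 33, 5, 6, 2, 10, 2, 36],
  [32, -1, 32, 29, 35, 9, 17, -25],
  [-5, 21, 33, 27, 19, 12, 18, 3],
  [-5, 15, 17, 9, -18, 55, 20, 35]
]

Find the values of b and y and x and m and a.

b = 15, y = 1, x = 37, m = 31, a = 1

The known cells in row 1 total 113, leaving 128 − 113 = 15 for the blank.
The known cells in column 8 total 127, leaving 128 − 127 = 1 for the blank.
The known cells in row 3 total 97, leaving 128 − 97 = 31 for the blank.
The known cells in column 2 total 127, leaving 128 − 127 = 1 for the blank.
The known cells in row 2 total 91, leaving 128 − 91 = 37 for the blank.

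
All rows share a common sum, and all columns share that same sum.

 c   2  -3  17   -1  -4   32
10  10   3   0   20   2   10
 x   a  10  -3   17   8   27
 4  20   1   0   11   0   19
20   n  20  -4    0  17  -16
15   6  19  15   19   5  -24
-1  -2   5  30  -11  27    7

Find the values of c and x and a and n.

Rows 2 and 4 both sum to 55, so that's the common total.
Row 5: 20 + 20 − 4 + 0 + 17 − 16 = 37, so its missing entry is 55 − 37 = 18.
Column 2: 2 + 10 + 20 + 18 + 6 − 2 = 54, so its missing entry is 55 − 54 = 1.
Row 3: 1 + 10 − 3 + 17 + 8 + 27 = 60, so its missing entry is 55 − 60 = -5.
Row 1: 2 − 3 + 17 − 1 − 4 + 32 = 43, so its missing entry is 55 − 43 = 12.

c = 12, x = -5, a = 1, n = 18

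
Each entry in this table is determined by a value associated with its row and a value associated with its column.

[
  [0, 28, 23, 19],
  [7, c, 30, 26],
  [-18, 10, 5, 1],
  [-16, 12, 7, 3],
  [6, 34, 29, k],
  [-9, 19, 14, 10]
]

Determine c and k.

c = 35, k = 25

The difference between any two rows is the same in every column — this is an addition table with the headers hidden.
Row 2 minus row 1 is 30 − 23 = 7, so its entry in column 2 is 28 + 7 = 35.
Row 5 minus row 1 is 29 − 23 = 6, so its entry in column 4 is 19 + 6 = 25.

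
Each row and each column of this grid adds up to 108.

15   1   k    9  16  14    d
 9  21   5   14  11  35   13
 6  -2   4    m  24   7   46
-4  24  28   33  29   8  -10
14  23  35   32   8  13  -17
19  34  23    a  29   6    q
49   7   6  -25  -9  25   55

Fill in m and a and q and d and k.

m = 23, a = 22, q = -25, d = 46, k = 7

The known cells in row 3 total 85, leaving 108 − 85 = 23 for the blank.
The known cells in column 3 total 101, leaving 108 − 101 = 7 for the blank.
The known cells in row 1 total 62, leaving 108 − 62 = 46 for the blank.
The known cells in column 7 total 133, leaving 108 − 133 = -25 for the blank.
The known cells in row 6 total 86, leaving 108 − 86 = 22 for the blank.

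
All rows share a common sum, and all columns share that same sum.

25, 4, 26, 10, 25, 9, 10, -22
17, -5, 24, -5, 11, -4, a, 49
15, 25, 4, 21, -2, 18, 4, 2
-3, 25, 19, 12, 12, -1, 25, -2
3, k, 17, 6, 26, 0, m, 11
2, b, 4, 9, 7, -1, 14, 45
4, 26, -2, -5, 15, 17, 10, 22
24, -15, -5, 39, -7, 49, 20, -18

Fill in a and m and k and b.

Rows 1 and 3 both sum to 87, so that's the common total.
The known cells in row 2 total 87, leaving 87 − 87 = 0 for the blank.
The known cells in column 7 total 83, leaving 87 − 83 = 4 for the blank.
The known cells in row 5 total 67, leaving 87 − 67 = 20 for the blank.
The known cells in row 6 total 80, leaving 87 − 80 = 7 for the blank.

a = 0, m = 4, k = 20, b = 7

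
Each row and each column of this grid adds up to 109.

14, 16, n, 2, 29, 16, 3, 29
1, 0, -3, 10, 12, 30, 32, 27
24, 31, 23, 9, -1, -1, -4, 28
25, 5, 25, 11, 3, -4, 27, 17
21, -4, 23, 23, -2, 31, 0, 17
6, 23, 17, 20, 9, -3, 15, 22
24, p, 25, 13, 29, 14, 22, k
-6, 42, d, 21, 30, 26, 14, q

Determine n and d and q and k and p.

n = 0, d = -1, q = -17, k = -14, p = -4

Column 2 has 16 + 0 + 31 + 5 − 4 + 23 + 42 = 113; the blank must be 109 − 113 = -4.
Row 7 has 24 − 4 + 25 + 13 + 29 + 14 + 22 = 123; the blank must be 109 − 123 = -14.
Column 8 has 29 + 27 + 28 + 17 + 17 + 22 − 14 = 126; the blank must be 109 − 126 = -17.
Row 1 has 14 + 16 + 2 + 29 + 16 + 3 + 29 = 109; the blank must be 109 − 109 = 0.
Row 8 has -6 + 42 + 21 + 30 + 26 + 14 − 17 = 110; the blank must be 109 − 110 = -1.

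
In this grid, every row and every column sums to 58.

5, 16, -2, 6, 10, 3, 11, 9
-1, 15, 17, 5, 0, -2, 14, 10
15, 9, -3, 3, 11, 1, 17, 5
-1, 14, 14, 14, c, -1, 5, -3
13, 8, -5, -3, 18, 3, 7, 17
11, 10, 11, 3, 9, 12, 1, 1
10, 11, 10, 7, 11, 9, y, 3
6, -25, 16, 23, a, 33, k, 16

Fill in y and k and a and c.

y = -3, k = 6, a = -17, c = 16

The known cells in row 7 total 61, leaving 58 − 61 = -3 for the blank.
The known cells in column 7 total 52, leaving 58 − 52 = 6 for the blank.
The known cells in row 8 total 75, leaving 58 − 75 = -17 for the blank.
The known cells in row 4 total 42, leaving 58 − 42 = 16 for the blank.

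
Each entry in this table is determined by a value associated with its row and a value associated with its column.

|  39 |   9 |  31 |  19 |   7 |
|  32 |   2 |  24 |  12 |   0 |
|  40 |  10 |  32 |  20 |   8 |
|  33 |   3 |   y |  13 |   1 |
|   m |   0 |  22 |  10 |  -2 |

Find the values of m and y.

m = 30, y = 25

The difference between any two rows is the same in every column — this is an addition table with the headers hidden.
Row 5 minus row 1 is -2 − 7 = -9, so its entry in column 1 is 39 + (-9) = 30.
Row 4 minus row 1 is 1 − 7 = -6, so its entry in column 3 is 31 + (-6) = 25.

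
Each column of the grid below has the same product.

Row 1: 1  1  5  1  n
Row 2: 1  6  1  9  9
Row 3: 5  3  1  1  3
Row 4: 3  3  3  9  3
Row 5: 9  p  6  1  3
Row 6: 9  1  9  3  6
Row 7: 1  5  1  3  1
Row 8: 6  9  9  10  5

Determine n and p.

n = 1, p = 3

Columns 1 and 4 each multiply to 7290, so every column has product 7290.
Column 5: 9×3×3×3×6×1×5 = 7290, so the missing entry is 7290 ÷ 7290 = 1.
Column 2: 1×6×3×3×1×5×9 = 2430, so the missing entry is 7290 ÷ 2430 = 3.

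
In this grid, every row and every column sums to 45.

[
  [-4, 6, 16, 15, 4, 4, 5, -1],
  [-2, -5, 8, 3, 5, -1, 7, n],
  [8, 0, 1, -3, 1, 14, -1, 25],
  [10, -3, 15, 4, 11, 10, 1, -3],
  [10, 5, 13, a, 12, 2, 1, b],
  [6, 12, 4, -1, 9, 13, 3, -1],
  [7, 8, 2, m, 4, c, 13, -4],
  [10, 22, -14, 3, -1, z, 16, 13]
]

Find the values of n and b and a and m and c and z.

n = 30, b = -14, a = 16, m = 8, c = 7, z = -4

Row 2: -2 − 5 + 8 + 3 + 5 − 1 + 7 = 15, so its missing entry is 45 − 15 = 30.
Row 8: 10 + 22 − 14 + 3 − 1 + 16 + 13 = 49, so its missing entry is 45 − 49 = -4.
Column 6: 4 − 1 + 14 + 10 + 2 + 13 − 4 = 38, so its missing entry is 45 − 38 = 7.
Row 7: 7 + 8 + 2 + 4 + 7 + 13 − 4 = 37, so its missing entry is 45 − 37 = 8.
Column 4: 15 + 3 − 3 + 4 − 1 + 8 + 3 = 29, so its missing entry is 45 − 29 = 16.
Row 5: 10 + 5 + 13 + 16 + 12 + 2 + 1 = 59, so its missing entry is 45 − 59 = -14.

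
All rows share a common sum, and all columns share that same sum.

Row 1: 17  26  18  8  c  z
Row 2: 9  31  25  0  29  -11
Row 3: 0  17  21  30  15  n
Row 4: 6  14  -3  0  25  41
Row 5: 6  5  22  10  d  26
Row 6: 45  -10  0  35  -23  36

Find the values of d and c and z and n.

Rows 2 and 4 both sum to 83, so that's the common total.
Row 5: 6 + 5 + 22 + 10 + 26 = 69, so its missing entry is 83 − 69 = 14.
Row 3: 0 + 17 + 21 + 30 + 15 = 83, so its missing entry is 83 − 83 = 0.
Column 5: 29 + 15 + 25 + 14 − 23 = 60, so its missing entry is 83 − 60 = 23.
Row 1: 17 + 26 + 18 + 8 + 23 = 92, so its missing entry is 83 − 92 = -9.

d = 14, c = 23, z = -9, n = 0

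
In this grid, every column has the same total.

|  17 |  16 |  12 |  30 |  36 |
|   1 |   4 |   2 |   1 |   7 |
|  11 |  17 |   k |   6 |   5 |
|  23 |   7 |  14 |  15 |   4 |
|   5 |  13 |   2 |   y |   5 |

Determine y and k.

y = 5, k = 27

The complete columns each total 57.
Column 4 is missing 57 − 52 = 5 (since 30 + 1 + 6 + 15 = 52).
Column 3 is missing 57 − 30 = 27 (since 12 + 2 + 14 + 2 = 30).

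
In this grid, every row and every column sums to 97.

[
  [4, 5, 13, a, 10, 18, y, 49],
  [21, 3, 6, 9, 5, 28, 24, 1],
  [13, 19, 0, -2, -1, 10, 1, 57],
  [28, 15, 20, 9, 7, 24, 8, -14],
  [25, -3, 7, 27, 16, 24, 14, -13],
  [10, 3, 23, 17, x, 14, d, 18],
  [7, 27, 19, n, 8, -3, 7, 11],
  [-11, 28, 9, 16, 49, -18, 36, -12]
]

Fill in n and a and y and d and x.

Column 5: 10 + 5 − 1 + 7 + 16 + 8 + 49 = 94, so its missing entry is 97 − 94 = 3.
Row 6: 10 + 3 + 23 + 17 + 3 + 14 + 18 = 88, so its missing entry is 97 − 88 = 9.
Column 7: 24 + 1 + 8 + 14 + 9 + 7 + 36 = 99, so its missing entry is 97 − 99 = -2.
Row 1: 4 + 5 + 13 + 10 + 18 − 2 + 49 = 97, so its missing entry is 97 − 97 = 0.
Row 7: 7 + 27 + 19 + 8 − 3 + 7 + 11 = 76, so its missing entry is 97 − 76 = 21.

n = 21, a = 0, y = -2, d = 9, x = 3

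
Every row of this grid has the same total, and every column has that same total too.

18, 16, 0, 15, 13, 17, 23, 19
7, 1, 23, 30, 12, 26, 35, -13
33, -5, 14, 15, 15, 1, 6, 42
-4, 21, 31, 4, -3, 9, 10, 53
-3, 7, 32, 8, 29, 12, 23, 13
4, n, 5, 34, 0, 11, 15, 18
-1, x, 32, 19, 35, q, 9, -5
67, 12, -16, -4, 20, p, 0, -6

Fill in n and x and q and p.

Rows 1 and 2 both sum to 121, so that's the common total.
The known cells in row 8 total 73, leaving 121 − 73 = 48 for the blank.
The known cells in row 6 total 87, leaving 121 − 87 = 34 for the blank.
The known cells in column 2 total 86, leaving 121 − 86 = 35 for the blank.
The known cells in row 7 total 124, leaving 121 − 124 = -3 for the blank.

n = 34, x = 35, q = -3, p = 48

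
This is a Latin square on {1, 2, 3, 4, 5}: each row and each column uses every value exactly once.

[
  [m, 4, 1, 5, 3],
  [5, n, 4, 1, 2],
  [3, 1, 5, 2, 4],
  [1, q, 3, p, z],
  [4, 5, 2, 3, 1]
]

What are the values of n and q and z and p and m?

n = 3, q = 2, z = 5, p = 4, m = 2

For row 4, column 5: column 5 already has {1, 2, 3, 4}; that leaves 5.
At (row 1, col 1): row 1 already has {1, 3, 4, 5}, so the value is 2.
For row 2, column 2: row 2 already has {1, 2, 4, 5}; that leaves 3.
For row 4, column 2: column 2 already has {1, 3, 4, 5}; that leaves 2.
For row 4, column 4: row 4 already has {1, 2, 3, 5}; that leaves 4.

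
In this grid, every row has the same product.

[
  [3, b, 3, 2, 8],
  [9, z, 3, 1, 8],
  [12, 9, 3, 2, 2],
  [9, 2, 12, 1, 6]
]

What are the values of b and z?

Rows 3 and 4 each multiply to 1296, so every row has product 1296.
Row 1: 3×3×2×8 = 144, so the missing entry is 1296 ÷ 144 = 9.
Row 2: 9×3×1×8 = 216, so the missing entry is 1296 ÷ 216 = 6.

b = 9, z = 6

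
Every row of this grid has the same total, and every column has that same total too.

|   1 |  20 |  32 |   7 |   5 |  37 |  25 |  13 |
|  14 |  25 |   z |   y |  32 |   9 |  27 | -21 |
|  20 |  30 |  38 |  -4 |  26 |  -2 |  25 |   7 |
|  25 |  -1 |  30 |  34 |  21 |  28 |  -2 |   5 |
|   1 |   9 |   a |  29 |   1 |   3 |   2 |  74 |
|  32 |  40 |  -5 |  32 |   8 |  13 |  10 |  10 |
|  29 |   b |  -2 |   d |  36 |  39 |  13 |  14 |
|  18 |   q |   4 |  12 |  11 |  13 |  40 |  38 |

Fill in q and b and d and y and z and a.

q = 4, b = 13, d = -2, y = 32, z = 22, a = 21

Rows 1 and 3 both sum to 140, so that's the common total.
Row 8 has 18 + 4 + 12 + 11 + 13 + 40 + 38 = 136; the blank must be 140 − 136 = 4.
Column 2 has 20 + 25 + 30 − 1 + 9 + 40 + 4 = 127; the blank must be 140 − 127 = 13.
Row 5 has 1 + 9 + 29 + 1 + 3 + 2 + 74 = 119; the blank must be 140 − 119 = 21.
Column 3 has 32 + 38 + 30 + 21 − 5 − 2 + 4 = 118; the blank must be 140 − 118 = 22.
Row 7 has 29 + 13 − 2 + 36 + 39 + 13 + 14 = 142; the blank must be 140 − 142 = -2.
Row 2 has 14 + 25 + 22 + 32 + 9 + 27 − 21 = 108; the blank must be 140 − 108 = 32.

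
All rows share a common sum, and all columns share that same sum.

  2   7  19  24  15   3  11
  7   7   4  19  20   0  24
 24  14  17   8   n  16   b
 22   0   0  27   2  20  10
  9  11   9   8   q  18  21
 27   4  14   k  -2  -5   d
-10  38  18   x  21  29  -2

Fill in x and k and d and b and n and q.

x = -13, k = 8, d = 35, b = -18, n = 20, q = 5

Rows 1 and 2 both sum to 81, so that's the common total.
Row 5: 9 + 11 + 9 + 8 + 18 + 21 = 76, so its missing entry is 81 − 76 = 5.
Column 5: 15 + 20 + 2 + 5 − 2 + 21 = 61, so its missing entry is 81 − 61 = 20.
Row 3: 24 + 14 + 17 + 8 + 20 + 16 = 99, so its missing entry is 81 − 99 = -18.
Column 7: 11 + 24 − 18 + 10 + 21 − 2 = 46, so its missing entry is 81 − 46 = 35.
Row 6: 27 + 4 + 14 − 2 − 5 + 35 = 73, so its missing entry is 81 − 73 = 8.
Row 7: -10 + 38 + 18 + 21 + 29 − 2 = 94, so its missing entry is 81 − 94 = -13.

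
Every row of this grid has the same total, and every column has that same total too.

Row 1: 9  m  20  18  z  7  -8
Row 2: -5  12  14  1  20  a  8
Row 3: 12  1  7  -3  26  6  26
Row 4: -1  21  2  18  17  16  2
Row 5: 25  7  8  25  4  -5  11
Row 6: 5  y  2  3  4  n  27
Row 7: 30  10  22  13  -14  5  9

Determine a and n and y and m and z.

Rows 3 and 4 both sum to 75, so that's the common total.
Column 5 has 20 + 26 + 17 + 4 + 4 − 14 = 57; the blank must be 75 − 57 = 18.
Row 1 has 9 + 20 + 18 + 18 + 7 − 8 = 64; the blank must be 75 − 64 = 11.
Row 2 has -5 + 12 + 14 + 1 + 20 + 8 = 50; the blank must be 75 − 50 = 25.
Column 6 has 7 + 25 + 6 + 16 − 5 + 5 = 54; the blank must be 75 − 54 = 21.
Row 6 has 5 + 2 + 3 + 4 + 21 + 27 = 62; the blank must be 75 − 62 = 13.

a = 25, n = 21, y = 13, m = 11, z = 18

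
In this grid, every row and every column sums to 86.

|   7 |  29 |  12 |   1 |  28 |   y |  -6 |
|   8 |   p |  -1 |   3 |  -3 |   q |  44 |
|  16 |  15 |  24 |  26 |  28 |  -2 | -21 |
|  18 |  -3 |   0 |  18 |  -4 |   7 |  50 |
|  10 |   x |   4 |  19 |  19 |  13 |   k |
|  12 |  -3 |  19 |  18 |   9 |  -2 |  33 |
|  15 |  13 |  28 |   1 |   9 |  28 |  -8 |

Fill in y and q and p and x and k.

The known cells in column 7 total 92, leaving 86 − 92 = -6 for the blank.
The known cells in row 1 total 71, leaving 86 − 71 = 15 for the blank.
The known cells in column 6 total 59, leaving 86 − 59 = 27 for the blank.
The known cells in row 2 total 78, leaving 86 − 78 = 8 for the blank.
The known cells in row 5 total 59, leaving 86 − 59 = 27 for the blank.

y = 15, q = 27, p = 8, x = 27, k = -6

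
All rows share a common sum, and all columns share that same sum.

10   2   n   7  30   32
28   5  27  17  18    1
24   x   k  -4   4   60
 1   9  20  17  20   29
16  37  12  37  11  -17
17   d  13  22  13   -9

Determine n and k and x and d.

Rows 2 and 4 both sum to 96, so that's the common total.
Row 6: 17 + 13 + 22 + 13 − 9 = 56, so its missing entry is 96 − 56 = 40.
Row 1: 10 + 2 + 7 + 30 + 32 = 81, so its missing entry is 96 − 81 = 15.
Column 2: 2 + 5 + 9 + 37 + 40 = 93, so its missing entry is 96 − 93 = 3.
Row 3: 24 + 3 − 4 + 4 + 60 = 87, so its missing entry is 96 − 87 = 9.

n = 15, k = 9, x = 3, d = 40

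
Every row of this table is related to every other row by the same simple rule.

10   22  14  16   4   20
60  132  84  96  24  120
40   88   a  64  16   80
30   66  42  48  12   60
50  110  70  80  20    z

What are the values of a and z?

Each row is a constant multiple of every other row — this is a multiplication table with the headers hidden.
Row 3 is 40/10 = 4/1 times row 1, so its entry in column 3 is 14 × 4/1 = 56.
Row 5 is 50/10 = 5/1 times row 1, so its entry in column 6 is 20 × 5/1 = 100.

a = 56, z = 100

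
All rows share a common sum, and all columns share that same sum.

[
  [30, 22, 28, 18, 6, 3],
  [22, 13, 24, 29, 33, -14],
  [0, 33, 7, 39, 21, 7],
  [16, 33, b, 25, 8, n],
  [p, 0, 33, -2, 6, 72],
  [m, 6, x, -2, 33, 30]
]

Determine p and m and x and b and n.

p = -2, m = 41, x = -1, b = 16, n = 9

Rows 1 and 2 both sum to 107, so that's the common total.
Row 5: 0 + 33 − 2 + 6 + 72 = 109, so its missing entry is 107 − 109 = -2.
Column 1: 30 + 22 + 0 + 16 − 2 = 66, so its missing entry is 107 − 66 = 41.
Column 6: 3 − 14 + 7 + 72 + 30 = 98, so its missing entry is 107 − 98 = 9.
Row 4: 16 + 33 + 25 + 8 + 9 = 91, so its missing entry is 107 − 91 = 16.
Row 6: 41 + 6 − 2 + 33 + 30 = 108, so its missing entry is 107 − 108 = -1.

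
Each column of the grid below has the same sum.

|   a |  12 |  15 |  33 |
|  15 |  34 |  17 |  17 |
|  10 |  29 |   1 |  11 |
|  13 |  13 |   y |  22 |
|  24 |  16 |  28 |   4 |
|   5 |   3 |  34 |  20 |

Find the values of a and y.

a = 40, y = 12

Column 2 sums to 107 and so does column 4; that's the common total.
In column 1 the known cells total 67, leaving 107 − 67 = 40.
In column 3 the known cells total 95, leaving 107 − 95 = 12.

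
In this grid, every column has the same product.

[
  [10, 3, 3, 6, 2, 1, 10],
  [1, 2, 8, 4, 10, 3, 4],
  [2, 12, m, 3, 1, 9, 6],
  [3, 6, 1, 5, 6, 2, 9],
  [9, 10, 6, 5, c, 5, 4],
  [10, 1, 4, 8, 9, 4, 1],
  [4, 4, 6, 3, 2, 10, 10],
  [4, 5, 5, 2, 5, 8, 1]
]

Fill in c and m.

Columns 1 and 4 each multiply to 86400, so every column has product 86400.
Column 5: 2×10×1×6×9×2×5 = 10800, so the missing entry is 86400 ÷ 10800 = 8.
Column 3: 3×8×1×6×4×6×5 = 17280, so the missing entry is 86400 ÷ 17280 = 5.

c = 8, m = 5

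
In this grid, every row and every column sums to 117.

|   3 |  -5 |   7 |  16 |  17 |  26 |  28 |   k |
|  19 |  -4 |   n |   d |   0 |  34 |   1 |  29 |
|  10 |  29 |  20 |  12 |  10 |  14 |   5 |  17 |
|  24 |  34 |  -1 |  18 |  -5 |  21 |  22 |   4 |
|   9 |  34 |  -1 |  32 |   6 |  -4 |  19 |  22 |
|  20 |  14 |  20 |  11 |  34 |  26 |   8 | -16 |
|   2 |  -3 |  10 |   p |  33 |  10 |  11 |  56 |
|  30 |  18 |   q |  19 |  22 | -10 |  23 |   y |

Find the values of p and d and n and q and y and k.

Row 1: 3 − 5 + 7 + 16 + 17 + 26 + 28 = 92, so its missing entry is 117 − 92 = 25.
Column 8: 25 + 29 + 17 + 4 + 22 − 16 + 56 = 137, so its missing entry is 117 − 137 = -20.
Row 8: 30 + 18 + 19 + 22 − 10 + 23 − 20 = 82, so its missing entry is 117 − 82 = 35.
Column 3: 7 + 20 − 1 − 1 + 20 + 10 + 35 = 90, so its missing entry is 117 − 90 = 27.
Row 7: 2 − 3 + 10 + 33 + 10 + 11 + 56 = 119, so its missing entry is 117 − 119 = -2.
Row 2: 19 − 4 + 27 + 0 + 34 + 1 + 29 = 106, so its missing entry is 117 − 106 = 11.

p = -2, d = 11, n = 27, q = 35, y = -20, k = 25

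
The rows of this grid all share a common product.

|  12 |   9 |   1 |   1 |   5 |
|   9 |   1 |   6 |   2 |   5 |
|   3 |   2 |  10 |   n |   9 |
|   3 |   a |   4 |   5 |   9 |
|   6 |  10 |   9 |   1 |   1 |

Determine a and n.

Rows 2 and 5 each multiply to 540, so every row has product 540.
Row 4: 3×4×5×9 = 540, so the missing entry is 540 ÷ 540 = 1.
Row 3: 3×2×10×9 = 540, so the missing entry is 540 ÷ 540 = 1.

a = 1, n = 1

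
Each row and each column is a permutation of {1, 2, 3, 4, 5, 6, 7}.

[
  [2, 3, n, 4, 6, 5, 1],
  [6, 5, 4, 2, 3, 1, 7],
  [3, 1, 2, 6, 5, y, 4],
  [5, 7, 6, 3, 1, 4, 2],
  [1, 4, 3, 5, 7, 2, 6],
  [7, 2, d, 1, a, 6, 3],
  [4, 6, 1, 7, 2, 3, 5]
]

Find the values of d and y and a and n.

For row 1, column 3: row 1 already has {1, 2, 3, 4, 5, 6}; that leaves 7.
For row 3, column 6: row 3 already has {1, 2, 3, 4, 5, 6}; that leaves 7.
At (row 6, col 5): column 5 already has {1, 2, 3, 5, 6, 7}, so the value is 4.
For row 6, column 3: row 6 already has {1, 2, 3, 4, 6, 7}; that leaves 5.

d = 5, y = 7, a = 4, n = 7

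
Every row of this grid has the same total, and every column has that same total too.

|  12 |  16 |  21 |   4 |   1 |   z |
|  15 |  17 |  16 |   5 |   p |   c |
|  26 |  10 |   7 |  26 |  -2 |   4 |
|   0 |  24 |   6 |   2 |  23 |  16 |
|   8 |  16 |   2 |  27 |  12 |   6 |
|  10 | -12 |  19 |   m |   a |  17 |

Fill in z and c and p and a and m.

z = 17, c = 11, p = 7, a = 30, m = 7

Rows 3 and 4 both sum to 71, so that's the common total.
The known cells in row 1 total 54, leaving 71 − 54 = 17 for the blank.
The known cells in column 6 total 60, leaving 71 − 60 = 11 for the blank.
The known cells in row 2 total 64, leaving 71 − 64 = 7 for the blank.
The known cells in column 5 total 41, leaving 71 − 41 = 30 for the blank.
The known cells in row 6 total 64, leaving 71 − 64 = 7 for the blank.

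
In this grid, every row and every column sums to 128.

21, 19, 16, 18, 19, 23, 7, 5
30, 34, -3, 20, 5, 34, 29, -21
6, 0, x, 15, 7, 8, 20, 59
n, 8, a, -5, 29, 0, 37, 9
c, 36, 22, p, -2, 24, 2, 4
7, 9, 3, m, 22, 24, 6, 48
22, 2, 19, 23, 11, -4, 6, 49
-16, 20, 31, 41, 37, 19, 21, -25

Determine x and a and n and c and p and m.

x = 13, a = 27, n = 23, c = 35, p = 7, m = 9

Row 3: 6 + 0 + 15 + 7 + 8 + 20 + 59 = 115, so its missing entry is 128 − 115 = 13.
Row 6: 7 + 9 + 3 + 22 + 24 + 6 + 48 = 119, so its missing entry is 128 − 119 = 9.
Column 4: 18 + 20 + 15 − 5 + 9 + 23 + 41 = 121, so its missing entry is 128 − 121 = 7.
Row 5: 36 + 22 + 7 − 2 + 24 + 2 + 4 = 93, so its missing entry is 128 − 93 = 35.
Column 1: 21 + 30 + 6 + 35 + 7 + 22 − 16 = 105, so its missing entry is 128 − 105 = 23.
Row 4: 23 + 8 − 5 + 29 + 0 + 37 + 9 = 101, so its missing entry is 128 − 101 = 27.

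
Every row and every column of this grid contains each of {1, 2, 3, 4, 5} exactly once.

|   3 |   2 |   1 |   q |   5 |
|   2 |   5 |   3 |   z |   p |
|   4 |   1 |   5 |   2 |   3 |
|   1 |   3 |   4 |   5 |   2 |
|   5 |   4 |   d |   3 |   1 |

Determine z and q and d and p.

For row 5, column 3: row 5 already has {1, 3, 4, 5}; that leaves 2.
At (row 1, col 4): row 1 already has {1, 2, 3, 5}, so the value is 4.
At (row 2, col 4): column 4 already has {2, 3, 4, 5}, so the value is 1.
At (row 2, col 5): row 2 already has {1, 2, 3, 5}, so the value is 4.

z = 1, q = 4, d = 2, p = 4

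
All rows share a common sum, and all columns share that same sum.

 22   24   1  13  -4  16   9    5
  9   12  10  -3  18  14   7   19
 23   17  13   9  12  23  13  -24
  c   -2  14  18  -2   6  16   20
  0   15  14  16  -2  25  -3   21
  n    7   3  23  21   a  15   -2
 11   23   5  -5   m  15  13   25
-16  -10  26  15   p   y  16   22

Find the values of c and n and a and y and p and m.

c = 16, n = 21, a = -2, y = -11, p = 44, m = -1

Rows 1 and 2 both sum to 86, so that's the common total.
The known cells in row 7 total 87, leaving 86 − 87 = -1 for the blank.
The known cells in column 5 total 42, leaving 86 − 42 = 44 for the blank.
The known cells in row 4 total 70, leaving 86 − 70 = 16 for the blank.
The known cells in column 1 total 65, leaving 86 − 65 = 21 for the blank.
The known cells in row 6 total 88, leaving 86 − 88 = -2 for the blank.
The known cells in row 8 total 97, leaving 86 − 97 = -11 for the blank.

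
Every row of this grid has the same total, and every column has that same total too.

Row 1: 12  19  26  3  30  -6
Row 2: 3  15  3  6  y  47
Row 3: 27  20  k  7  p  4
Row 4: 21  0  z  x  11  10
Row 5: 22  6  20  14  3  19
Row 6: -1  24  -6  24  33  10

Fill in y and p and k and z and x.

y = 10, p = -3, k = 29, z = 12, x = 30

Rows 1 and 5 both sum to 84, so that's the common total.
The known cells in row 2 total 74, leaving 84 − 74 = 10 for the blank.
The known cells in column 5 total 87, leaving 84 − 87 = -3 for the blank.
The known cells in column 4 total 54, leaving 84 − 54 = 30 for the blank.
The known cells in row 3 total 55, leaving 84 − 55 = 29 for the blank.
The known cells in row 4 total 72, leaving 84 − 72 = 12 for the blank.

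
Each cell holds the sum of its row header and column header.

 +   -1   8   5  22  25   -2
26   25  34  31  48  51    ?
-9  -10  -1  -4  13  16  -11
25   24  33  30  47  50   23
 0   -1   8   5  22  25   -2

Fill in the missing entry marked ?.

26 + (-2) = 24.

24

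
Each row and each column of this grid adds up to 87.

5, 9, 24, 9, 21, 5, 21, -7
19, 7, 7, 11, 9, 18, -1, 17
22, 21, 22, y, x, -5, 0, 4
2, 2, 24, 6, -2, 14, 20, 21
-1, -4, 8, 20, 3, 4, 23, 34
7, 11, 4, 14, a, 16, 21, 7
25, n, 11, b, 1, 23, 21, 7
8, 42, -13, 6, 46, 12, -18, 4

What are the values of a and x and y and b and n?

The known cells in column 2 total 88, leaving 87 − 88 = -1 for the blank.
The known cells in row 6 total 80, leaving 87 − 80 = 7 for the blank.
The known cells in column 5 total 85, leaving 87 − 85 = 2 for the blank.
The known cells in row 3 total 66, leaving 87 − 66 = 21 for the blank.
The known cells in row 7 total 87, leaving 87 − 87 = 0 for the blank.

a = 7, x = 2, y = 21, b = 0, n = -1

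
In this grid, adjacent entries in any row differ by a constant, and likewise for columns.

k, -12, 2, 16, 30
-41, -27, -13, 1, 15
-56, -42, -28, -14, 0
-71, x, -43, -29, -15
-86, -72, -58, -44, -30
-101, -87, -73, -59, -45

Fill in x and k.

Along each row the entries change by 14 per step; down each column they change by -15.
Row 4: from -71 at column 1, stepping by 14 to column 2 gives -57.
Row 1: from -12 at column 2, stepping by 14 to column 1 gives -26.

x = -57, k = -26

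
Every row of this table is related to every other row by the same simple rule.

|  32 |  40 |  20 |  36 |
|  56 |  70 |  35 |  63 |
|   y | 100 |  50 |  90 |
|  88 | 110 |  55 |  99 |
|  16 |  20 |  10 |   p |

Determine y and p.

y = 80, p = 18

Each row is a constant multiple of every other row — this is a multiplication table with the headers hidden.
Row 3 is 50/20 = 5/2 times row 1, so its entry in column 1 is 32 × 5/2 = 80.
Row 5 is 10/20 = 1/2 times row 1, so its entry in column 4 is 36 × 1/2 = 18.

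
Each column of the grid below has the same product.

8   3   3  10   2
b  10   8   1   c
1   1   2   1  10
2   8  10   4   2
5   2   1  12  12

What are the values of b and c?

b = 6, c = 1

Columns 3 and 4 each multiply to 480, so every column has product 480.
Column 1: 8×1×2×5 = 80, so the missing entry is 480 ÷ 80 = 6.
Column 5: 2×10×2×12 = 480, so the missing entry is 480 ÷ 480 = 1.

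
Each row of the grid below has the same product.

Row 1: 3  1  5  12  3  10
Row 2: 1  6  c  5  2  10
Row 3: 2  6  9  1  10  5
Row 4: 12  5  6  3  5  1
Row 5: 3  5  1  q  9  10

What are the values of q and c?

Rows 3 and 4 each multiply to 5400, so every row has product 5400.
Row 5: 3×5×1×9×10 = 1350, so the missing entry is 5400 ÷ 1350 = 4.
Row 2: 1×6×5×2×10 = 600, so the missing entry is 5400 ÷ 600 = 9.

q = 4, c = 9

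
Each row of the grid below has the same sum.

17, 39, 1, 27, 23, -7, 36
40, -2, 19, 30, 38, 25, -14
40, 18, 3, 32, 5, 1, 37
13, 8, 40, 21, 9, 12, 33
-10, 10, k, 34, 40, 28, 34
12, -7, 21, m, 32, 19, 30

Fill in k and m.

k = 0, m = 29

Rows 1 and 4 both add up to 136, so every row sums to 136.
Row 5: -10 + 10 + 34 + 40 + 28 + 34 = 136, so the missing entry is 136 − 136 = 0.
Row 6: 12 − 7 + 21 + 32 + 19 + 30 = 107, so the missing entry is 136 − 107 = 29.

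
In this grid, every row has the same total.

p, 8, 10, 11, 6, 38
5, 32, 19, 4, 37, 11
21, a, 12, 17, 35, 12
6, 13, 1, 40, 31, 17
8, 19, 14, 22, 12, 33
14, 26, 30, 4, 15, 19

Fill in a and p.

a = 11, p = 35

Row 2 sums to 108 and so does row 4; that's the common total.
In row 3 the known cells total 97, leaving 108 − 97 = 11.
In row 1 the known cells total 73, leaving 108 − 73 = 35.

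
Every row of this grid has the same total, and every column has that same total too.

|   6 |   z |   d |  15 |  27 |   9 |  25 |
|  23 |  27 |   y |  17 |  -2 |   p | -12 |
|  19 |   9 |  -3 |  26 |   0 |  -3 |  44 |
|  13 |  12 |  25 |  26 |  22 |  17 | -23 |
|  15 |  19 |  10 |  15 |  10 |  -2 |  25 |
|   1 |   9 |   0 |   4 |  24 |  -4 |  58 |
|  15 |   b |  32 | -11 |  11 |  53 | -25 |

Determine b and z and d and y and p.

Rows 3 and 4 both sum to 92, so that's the common total.
Column 6 has 9 − 3 + 17 − 2 − 4 + 53 = 70; the blank must be 92 − 70 = 22.
Row 2 has 23 + 27 + 17 − 2 + 22 − 12 = 75; the blank must be 92 − 75 = 17.
Row 7 has 15 + 32 − 11 + 11 + 53 − 25 = 75; the blank must be 92 − 75 = 17.
Column 2 has 27 + 9 + 12 + 19 + 9 + 17 = 93; the blank must be 92 − 93 = -1.
Row 1 has 6 − 1 + 15 + 27 + 9 + 25 = 81; the blank must be 92 − 81 = 11.

b = 17, z = -1, d = 11, y = 17, p = 22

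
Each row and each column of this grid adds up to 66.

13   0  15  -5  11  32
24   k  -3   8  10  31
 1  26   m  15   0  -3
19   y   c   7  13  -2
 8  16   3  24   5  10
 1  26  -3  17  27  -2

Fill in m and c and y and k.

Row 2: 24 − 3 + 8 + 10 + 31 = 70, so its missing entry is 66 − 70 = -4.
Column 2: 0 − 4 + 26 + 16 + 26 = 64, so its missing entry is 66 − 64 = 2.
Row 4: 19 + 2 + 7 + 13 − 2 = 39, so its missing entry is 66 − 39 = 27.
Row 3: 1 + 26 + 15 + 0 − 3 = 39, so its missing entry is 66 − 39 = 27.

m = 27, c = 27, y = 2, k = -4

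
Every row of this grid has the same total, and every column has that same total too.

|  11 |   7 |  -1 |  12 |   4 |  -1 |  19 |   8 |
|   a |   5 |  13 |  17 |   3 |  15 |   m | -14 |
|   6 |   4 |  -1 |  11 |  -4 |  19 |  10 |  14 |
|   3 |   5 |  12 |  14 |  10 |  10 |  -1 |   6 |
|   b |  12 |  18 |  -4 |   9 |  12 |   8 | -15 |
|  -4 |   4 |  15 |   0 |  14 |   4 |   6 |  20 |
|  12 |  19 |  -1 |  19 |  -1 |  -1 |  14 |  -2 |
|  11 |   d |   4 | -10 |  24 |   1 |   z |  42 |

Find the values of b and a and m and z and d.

b = 19, a = 1, m = 19, z = -16, d = 3

Rows 1 and 3 both sum to 59, so that's the common total.
The known cells in row 5 total 40, leaving 59 − 40 = 19 for the blank.
The known cells in column 2 total 56, leaving 59 − 56 = 3 for the blank.
The known cells in row 8 total 75, leaving 59 − 75 = -16 for the blank.
The known cells in column 1 total 58, leaving 59 − 58 = 1 for the blank.
The known cells in row 2 total 40, leaving 59 − 40 = 19 for the blank.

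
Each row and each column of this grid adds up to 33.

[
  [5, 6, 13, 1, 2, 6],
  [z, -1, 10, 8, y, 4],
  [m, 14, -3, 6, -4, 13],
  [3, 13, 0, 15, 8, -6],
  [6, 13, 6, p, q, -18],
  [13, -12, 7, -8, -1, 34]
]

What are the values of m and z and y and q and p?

Column 4: 1 + 8 + 6 + 15 − 8 = 22, so its missing entry is 33 − 22 = 11.
Row 5: 6 + 13 + 6 + 11 − 18 = 18, so its missing entry is 33 − 18 = 15.
Row 3: 14 − 3 + 6 − 4 + 13 = 26, so its missing entry is 33 − 26 = 7.
Column 5: 2 − 4 + 8 + 15 − 1 = 20, so its missing entry is 33 − 20 = 13.
Row 2: -1 + 10 + 8 + 13 + 4 = 34, so its missing entry is 33 − 34 = -1.

m = 7, z = -1, y = 13, q = 15, p = 11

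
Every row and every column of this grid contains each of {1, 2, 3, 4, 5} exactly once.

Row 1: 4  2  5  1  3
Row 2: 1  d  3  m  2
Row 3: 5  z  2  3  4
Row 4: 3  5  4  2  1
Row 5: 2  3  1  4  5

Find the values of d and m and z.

d = 4, m = 5, z = 1

Cell (2,4): column 4 already has {1, 2, 3, 4} → 5.
For row 2, column 2: row 2 already has {1, 2, 3, 5}; that leaves 4.
Cell (3,2): row 3 already has {2, 3, 4, 5} → 1.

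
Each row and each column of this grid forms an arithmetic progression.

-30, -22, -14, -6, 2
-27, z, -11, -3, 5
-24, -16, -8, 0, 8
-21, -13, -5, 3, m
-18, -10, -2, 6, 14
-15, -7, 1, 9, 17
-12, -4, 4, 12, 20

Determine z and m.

Along each row the entries change by 8 per step; down each column they change by 3.
Row 2: from -27 at column 1, stepping by 8 to column 2 gives -19.
Row 4: from -21 at column 1, stepping by 8 to column 5 gives 11.

z = -19, m = 11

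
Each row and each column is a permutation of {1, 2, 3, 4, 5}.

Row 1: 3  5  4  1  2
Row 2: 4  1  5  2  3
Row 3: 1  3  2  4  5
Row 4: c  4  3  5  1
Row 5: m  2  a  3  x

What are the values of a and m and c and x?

a = 1, m = 5, c = 2, x = 4

At (row 5, col 5): column 5 already has {1, 2, 3, 5}, so the value is 4.
For row 5, column 3: column 3 already has {2, 3, 4, 5}; that leaves 1.
For row 5, column 1: row 5 already has {1, 2, 3, 4}; that leaves 5.
For row 4, column 1: row 4 already has {1, 3, 4, 5}; that leaves 2.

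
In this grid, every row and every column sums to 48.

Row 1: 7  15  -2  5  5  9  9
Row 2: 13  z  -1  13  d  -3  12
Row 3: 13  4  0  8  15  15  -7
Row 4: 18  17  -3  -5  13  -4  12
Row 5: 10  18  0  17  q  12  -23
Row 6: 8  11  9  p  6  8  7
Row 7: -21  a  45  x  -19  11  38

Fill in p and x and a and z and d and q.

The known cells in row 5 total 34, leaving 48 − 34 = 14 for the blank.
The known cells in column 5 total 34, leaving 48 − 34 = 14 for the blank.
The known cells in row 2 total 48, leaving 48 − 48 = 0 for the blank.
The known cells in column 2 total 65, leaving 48 − 65 = -17 for the blank.
The known cells in row 6 total 49, leaving 48 − 49 = -1 for the blank.
The known cells in row 7 total 37, leaving 48 − 37 = 11 for the blank.

p = -1, x = 11, a = -17, z = 0, d = 14, q = 14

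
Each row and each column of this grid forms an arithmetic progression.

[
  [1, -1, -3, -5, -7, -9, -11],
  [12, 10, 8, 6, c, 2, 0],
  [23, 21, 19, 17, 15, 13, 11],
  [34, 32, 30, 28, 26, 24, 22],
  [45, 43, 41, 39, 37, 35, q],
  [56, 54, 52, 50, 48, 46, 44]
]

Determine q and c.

Along each row the entries change by -2 per step; down each column they change by 11.
Row 5: from 45 at column 1, stepping by -2 to column 7 gives 33.
Row 2: from 12 at column 1, stepping by -2 to column 5 gives 4.

q = 33, c = 4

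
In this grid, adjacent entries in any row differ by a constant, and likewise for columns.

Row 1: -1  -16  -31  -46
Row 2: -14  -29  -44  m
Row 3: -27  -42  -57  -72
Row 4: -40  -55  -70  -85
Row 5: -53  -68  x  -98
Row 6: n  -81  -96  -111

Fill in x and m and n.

x = -83, m = -59, n = -66

Along each row the entries change by -15 per step; down each column they change by -13.
Row 5: from -53 at column 1, stepping by -15 to column 3 gives -83.
Row 2: from -14 at column 1, stepping by -15 to column 4 gives -59.
Row 6: from -81 at column 2, stepping by -15 to column 1 gives -66.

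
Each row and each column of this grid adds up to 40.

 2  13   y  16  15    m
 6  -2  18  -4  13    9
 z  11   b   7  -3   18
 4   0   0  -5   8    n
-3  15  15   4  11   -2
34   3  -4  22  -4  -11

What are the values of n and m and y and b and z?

n = 33, m = -7, y = 1, b = 10, z = -3

Column 1: 2 + 6 + 4 − 3 + 34 = 43, so its missing entry is 40 − 43 = -3.
Row 3: -3 + 11 + 7 − 3 + 18 = 30, so its missing entry is 40 − 30 = 10.
Column 3: 18 + 10 + 0 + 15 − 4 = 39, so its missing entry is 40 − 39 = 1.
Row 1: 2 + 13 + 1 + 16 + 15 = 47, so its missing entry is 40 − 47 = -7.
Row 4: 4 + 0 + 0 − 5 + 8 = 7, so its missing entry is 40 − 7 = 33.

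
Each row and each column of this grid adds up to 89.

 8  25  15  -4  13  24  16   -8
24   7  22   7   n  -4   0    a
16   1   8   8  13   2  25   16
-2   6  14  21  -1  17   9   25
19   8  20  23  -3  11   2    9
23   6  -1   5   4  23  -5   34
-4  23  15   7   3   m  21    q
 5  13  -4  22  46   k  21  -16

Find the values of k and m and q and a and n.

k = 2, m = 14, q = 10, a = 19, n = 14

The known cells in column 5 total 75, leaving 89 − 75 = 14 for the blank.
The known cells in row 2 total 70, leaving 89 − 70 = 19 for the blank.
The known cells in column 8 total 79, leaving 89 − 79 = 10 for the blank.
The known cells in row 7 total 75, leaving 89 − 75 = 14 for the blank.
The known cells in row 8 total 87, leaving 89 − 87 = 2 for the blank.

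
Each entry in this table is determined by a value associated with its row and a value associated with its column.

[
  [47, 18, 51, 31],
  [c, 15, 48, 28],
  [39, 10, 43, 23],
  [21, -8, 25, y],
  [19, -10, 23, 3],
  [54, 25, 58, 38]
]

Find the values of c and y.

The difference between any two rows is the same in every column — this is an addition table with the headers hidden.
Row 2 minus row 1 is 48 − 51 = -3, so its entry in column 1 is 47 + (-3) = 44.
Row 4 minus row 1 is 25 − 51 = -26, so its entry in column 4 is 31 + (-26) = 5.

c = 44, y = 5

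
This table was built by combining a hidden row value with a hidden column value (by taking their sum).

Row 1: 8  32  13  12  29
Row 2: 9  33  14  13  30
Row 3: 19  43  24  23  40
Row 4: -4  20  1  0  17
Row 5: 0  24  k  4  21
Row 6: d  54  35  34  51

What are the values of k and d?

k = 5, d = 30

The difference between any two rows is the same in every column — this is an addition table with the headers hidden.
Row 5 minus row 1 is 4 − 12 = -8, so its entry in column 3 is 13 + (-8) = 5.
Row 6 minus row 1 is 34 − 12 = 22, so its entry in column 1 is 8 + 22 = 30.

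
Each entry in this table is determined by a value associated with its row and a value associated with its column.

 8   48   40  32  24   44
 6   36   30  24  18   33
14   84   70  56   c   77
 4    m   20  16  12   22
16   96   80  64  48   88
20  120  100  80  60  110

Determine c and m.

Each row is a constant multiple of every other row — this is a multiplication table with the headers hidden.
Row 3 is 14/8 = 7/4 times row 1, so its entry in column 5 is 24 × 7/4 = 42.
Row 4 is 4/8 = 1/2 times row 1, so its entry in column 2 is 48 × 1/2 = 24.

c = 42, m = 24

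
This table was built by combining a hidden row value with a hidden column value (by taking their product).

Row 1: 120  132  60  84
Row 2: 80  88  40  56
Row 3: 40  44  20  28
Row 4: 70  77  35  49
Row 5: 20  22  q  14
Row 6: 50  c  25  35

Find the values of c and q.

c = 55, q = 10

Each row is a constant multiple of every other row — this is a multiplication table with the headers hidden.
Row 6 is 50/120 = 5/12 times row 1, so its entry in column 2 is 132 × 5/12 = 55.
Row 5 is 20/120 = 1/6 times row 1, so its entry in column 3 is 60 × 1/6 = 10.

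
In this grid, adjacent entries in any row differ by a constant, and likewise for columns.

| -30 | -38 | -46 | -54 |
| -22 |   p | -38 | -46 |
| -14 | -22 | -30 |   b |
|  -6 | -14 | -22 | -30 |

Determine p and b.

Along each row the entries change by -8 per step; down each column they change by 8.
Row 2: from -22 at column 1, stepping by -8 to column 2 gives -30.
Row 3: from -14 at column 1, stepping by -8 to column 4 gives -38.

p = -30, b = -38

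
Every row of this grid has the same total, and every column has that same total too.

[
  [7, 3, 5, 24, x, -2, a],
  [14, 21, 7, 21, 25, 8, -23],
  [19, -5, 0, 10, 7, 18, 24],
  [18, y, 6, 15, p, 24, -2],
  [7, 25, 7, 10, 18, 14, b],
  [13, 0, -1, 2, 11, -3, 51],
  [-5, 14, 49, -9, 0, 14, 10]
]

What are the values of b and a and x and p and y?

Rows 2 and 3 both sum to 73, so that's the common total.
Column 2: 3 + 21 − 5 + 25 + 0 + 14 = 58, so its missing entry is 73 − 58 = 15.
Row 4: 18 + 15 + 6 + 15 + 24 − 2 = 76, so its missing entry is 73 − 76 = -3.
Column 5: 25 + 7 − 3 + 18 + 11 + 0 = 58, so its missing entry is 73 − 58 = 15.
Row 5: 7 + 25 + 7 + 10 + 18 + 14 = 81, so its missing entry is 73 − 81 = -8.
Row 1: 7 + 3 + 5 + 24 + 15 − 2 = 52, so its missing entry is 73 − 52 = 21.

b = -8, a = 21, x = 15, p = -3, y = 15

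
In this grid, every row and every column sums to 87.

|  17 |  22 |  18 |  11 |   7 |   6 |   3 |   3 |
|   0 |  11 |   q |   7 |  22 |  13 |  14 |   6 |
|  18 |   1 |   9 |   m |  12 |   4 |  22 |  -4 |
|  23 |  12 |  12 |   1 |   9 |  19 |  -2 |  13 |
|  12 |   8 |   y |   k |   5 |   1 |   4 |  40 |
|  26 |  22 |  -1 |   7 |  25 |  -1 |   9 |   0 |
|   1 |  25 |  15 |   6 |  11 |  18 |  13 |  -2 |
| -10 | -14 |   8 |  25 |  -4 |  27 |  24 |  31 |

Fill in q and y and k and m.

q = 14, y = 12, k = 5, m = 25

Row 3: 18 + 1 + 9 + 12 + 4 + 22 − 4 = 62, so its missing entry is 87 − 62 = 25.
Row 2: 0 + 11 + 7 + 22 + 13 + 14 + 6 = 73, so its missing entry is 87 − 73 = 14.
Column 3: 18 + 14 + 9 + 12 − 1 + 15 + 8 = 75, so its missing entry is 87 − 75 = 12.
Row 5: 12 + 8 + 12 + 5 + 1 + 4 + 40 = 82, so its missing entry is 87 − 82 = 5.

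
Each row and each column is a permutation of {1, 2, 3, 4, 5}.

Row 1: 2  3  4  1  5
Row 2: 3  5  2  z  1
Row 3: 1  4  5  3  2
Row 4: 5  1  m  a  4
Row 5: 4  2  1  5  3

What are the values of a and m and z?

For row 4, column 3: column 3 already has {1, 2, 4, 5}; that leaves 3.
For row 4, column 4: row 4 already has {1, 3, 4, 5}; that leaves 2.
At (row 2, col 4): row 2 already has {1, 2, 3, 5}, so the value is 4.

a = 2, m = 3, z = 4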